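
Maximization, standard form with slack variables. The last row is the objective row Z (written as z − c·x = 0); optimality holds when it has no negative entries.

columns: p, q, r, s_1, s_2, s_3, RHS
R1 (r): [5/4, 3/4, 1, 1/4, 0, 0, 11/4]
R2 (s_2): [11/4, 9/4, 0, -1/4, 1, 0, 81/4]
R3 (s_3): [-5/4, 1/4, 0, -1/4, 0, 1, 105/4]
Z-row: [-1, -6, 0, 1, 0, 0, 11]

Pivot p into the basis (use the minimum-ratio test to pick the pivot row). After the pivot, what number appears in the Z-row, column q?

Ratio test on column p — row 1: (11/4)/(5/4) = 11/5; row 2: (81/4)/(11/4) = 81/11; row 3: entry -5/4 ≤ 0. Minimum is 11/5 at row 1 (r leaves); pivot element 5/4.
Divide row 1 by 5/4; eliminate column p from the other rows.
Z-row update in column q: -6 − (-1)·(3/5) = -27/5.

-27/5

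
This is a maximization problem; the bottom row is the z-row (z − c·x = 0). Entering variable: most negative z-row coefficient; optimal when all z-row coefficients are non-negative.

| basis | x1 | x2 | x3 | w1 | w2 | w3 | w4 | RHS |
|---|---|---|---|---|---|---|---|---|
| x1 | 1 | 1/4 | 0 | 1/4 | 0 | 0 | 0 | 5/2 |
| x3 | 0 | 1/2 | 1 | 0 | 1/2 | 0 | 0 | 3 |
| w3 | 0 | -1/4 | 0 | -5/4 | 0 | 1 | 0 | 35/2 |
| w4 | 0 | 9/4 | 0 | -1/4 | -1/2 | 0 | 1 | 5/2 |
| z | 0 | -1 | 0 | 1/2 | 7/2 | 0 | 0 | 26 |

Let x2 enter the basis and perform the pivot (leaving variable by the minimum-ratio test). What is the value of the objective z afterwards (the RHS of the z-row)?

Ratio test on column x2 — row 1: (5/2)/(1/4) = 10; row 2: 3/(1/2) = 6; row 3: entry -1/4 ≤ 0; row 4: (5/2)/(9/4) = 10/9. Minimum is 10/9 at row 4 (w4 leaves); pivot element 9/4.
Pivot on row 4; the z-row RHS becomes 26 − (-1)·(10/9) = 244/9.

244/9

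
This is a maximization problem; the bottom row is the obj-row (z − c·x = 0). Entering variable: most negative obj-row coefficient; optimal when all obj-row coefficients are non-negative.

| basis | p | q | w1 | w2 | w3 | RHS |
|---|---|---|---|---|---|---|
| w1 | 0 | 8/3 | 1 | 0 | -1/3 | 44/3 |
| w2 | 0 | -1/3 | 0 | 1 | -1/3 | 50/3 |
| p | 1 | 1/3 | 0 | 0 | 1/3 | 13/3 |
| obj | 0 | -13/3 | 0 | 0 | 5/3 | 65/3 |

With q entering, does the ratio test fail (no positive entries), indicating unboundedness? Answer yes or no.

no

Column q has positive entries in row(s) 1, 3, so the ratio test bounds it — not unbounded.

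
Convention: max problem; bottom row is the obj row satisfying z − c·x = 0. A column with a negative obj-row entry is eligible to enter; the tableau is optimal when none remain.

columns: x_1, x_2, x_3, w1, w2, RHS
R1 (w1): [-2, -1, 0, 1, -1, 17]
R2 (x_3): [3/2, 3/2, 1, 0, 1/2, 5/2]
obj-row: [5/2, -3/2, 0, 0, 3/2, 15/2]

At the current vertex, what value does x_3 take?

5/2

x_3 is basic (row 2); its value is the RHS of that row, 5/2.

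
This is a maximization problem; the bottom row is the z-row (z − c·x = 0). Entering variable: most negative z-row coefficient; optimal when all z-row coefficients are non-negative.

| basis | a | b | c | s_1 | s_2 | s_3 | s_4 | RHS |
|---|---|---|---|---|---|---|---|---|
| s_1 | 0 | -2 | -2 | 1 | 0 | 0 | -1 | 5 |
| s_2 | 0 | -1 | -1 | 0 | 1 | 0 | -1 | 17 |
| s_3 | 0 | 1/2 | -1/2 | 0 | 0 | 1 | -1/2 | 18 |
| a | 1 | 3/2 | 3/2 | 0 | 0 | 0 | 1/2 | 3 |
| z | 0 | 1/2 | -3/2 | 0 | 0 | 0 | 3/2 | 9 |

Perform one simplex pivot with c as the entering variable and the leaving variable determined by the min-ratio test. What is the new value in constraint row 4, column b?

1

Ratio test on column c — row 1: entry -2 ≤ 0; row 2: entry -1 ≤ 0; row 3: entry -1/2 ≤ 0; row 4: 3/(3/2) = 2. Minimum is 2 at row 4 (a leaves); pivot element 3/2.
Divide row 4 by 3/2; eliminate column c from the other rows.
In the new row 4, the b entry is the old entry divided by the pivot: (3/2)/(3/2) = 1.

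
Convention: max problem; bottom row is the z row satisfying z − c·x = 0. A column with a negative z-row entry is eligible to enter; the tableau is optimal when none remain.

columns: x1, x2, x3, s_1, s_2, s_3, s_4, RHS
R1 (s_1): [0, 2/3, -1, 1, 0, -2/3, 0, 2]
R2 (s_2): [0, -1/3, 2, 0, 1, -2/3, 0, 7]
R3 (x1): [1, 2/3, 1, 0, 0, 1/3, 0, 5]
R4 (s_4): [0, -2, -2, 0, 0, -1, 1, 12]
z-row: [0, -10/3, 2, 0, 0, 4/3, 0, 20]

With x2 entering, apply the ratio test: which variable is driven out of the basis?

s_1

Column x2 entries and ratios — s_1: 2/(2/3) = 3; s_2: -1/3 ≤ 0, skip; x1: 5/(2/3) = 15/2; s_4: -2 ≤ 0, skip.
Smallest ratio is 3 in the row of s_1, so s_1 leaves.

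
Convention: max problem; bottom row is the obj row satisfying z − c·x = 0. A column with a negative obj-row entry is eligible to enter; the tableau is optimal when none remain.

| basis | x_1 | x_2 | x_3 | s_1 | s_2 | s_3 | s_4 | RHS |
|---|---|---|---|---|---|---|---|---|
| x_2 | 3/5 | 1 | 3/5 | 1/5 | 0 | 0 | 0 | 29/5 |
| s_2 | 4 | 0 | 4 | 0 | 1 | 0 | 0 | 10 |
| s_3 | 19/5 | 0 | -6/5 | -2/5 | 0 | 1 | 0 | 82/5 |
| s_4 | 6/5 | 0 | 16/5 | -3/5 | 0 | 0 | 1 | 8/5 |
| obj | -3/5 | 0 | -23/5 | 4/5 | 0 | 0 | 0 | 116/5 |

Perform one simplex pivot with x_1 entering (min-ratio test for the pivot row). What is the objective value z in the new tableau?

24

Ratio test on column x_1 — row 1: (29/5)/(3/5) = 29/3; row 2: 10/4 = 5/2; row 3: (82/5)/(19/5) = 82/19; row 4: (8/5)/(6/5) = 4/3. Minimum is 4/3 at row 4 (s_4 leaves); pivot element 6/5.
Pivot on row 4; the obj-row RHS becomes 116/5 − (-3/5)·(4/3) = 24.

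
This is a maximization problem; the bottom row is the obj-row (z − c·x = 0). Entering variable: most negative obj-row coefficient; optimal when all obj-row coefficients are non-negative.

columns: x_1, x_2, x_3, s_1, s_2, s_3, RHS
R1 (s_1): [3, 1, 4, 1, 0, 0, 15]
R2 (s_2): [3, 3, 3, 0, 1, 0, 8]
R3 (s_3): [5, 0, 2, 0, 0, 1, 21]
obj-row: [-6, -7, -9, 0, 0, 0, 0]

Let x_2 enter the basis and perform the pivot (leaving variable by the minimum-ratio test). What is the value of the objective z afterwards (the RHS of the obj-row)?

Ratio test on column x_2 — row 1: 15/1 = 15; row 2: 8/3 = 8/3; row 3: entry 0 ≤ 0. Minimum is 8/3 at row 2 (s_2 leaves); pivot element 3.
Pivot on row 2; the obj-row RHS becomes 0 − (-7)·(8/3) = 56/3.

56/3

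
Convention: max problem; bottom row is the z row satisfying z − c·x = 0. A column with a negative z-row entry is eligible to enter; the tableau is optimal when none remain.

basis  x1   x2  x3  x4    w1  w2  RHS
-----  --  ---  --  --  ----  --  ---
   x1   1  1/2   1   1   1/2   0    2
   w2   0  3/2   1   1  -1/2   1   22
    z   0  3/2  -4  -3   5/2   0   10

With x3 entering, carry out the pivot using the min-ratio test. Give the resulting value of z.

Ratio test on column x3 — row 1: 2/1 = 2; row 2: 22/1 = 22. Minimum is 2 at row 1 (x1 leaves); pivot element 1.
Pivot on row 1; the z-row RHS becomes 10 − (-4)·2 = 18.

18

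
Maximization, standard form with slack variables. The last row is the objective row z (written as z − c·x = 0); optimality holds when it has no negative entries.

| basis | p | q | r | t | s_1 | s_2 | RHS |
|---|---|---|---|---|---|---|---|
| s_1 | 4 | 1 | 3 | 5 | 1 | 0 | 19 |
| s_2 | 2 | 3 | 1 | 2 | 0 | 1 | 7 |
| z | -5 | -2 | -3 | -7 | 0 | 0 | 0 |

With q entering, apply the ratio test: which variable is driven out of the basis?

s_2

Column q entries and ratios — s_1: 19/1 = 19; s_2: 7/3 = 7/3.
Smallest ratio is 7/3 in the row of s_2, so s_2 leaves.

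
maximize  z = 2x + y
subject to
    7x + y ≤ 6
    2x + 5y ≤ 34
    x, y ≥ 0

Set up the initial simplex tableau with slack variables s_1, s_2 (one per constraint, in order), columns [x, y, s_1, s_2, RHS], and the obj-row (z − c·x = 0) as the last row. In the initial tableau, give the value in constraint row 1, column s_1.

1

Slack s_1 belongs to constraint 1; its column is the unit vector e_1, so the entry in row 1 is 1.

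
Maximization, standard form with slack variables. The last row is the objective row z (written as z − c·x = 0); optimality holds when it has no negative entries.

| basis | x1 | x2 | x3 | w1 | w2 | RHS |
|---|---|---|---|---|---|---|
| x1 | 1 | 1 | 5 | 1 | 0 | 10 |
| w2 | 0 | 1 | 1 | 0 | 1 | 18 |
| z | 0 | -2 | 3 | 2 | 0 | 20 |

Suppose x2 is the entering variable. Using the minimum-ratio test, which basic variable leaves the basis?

Column x2 entries and ratios — x1: 10/1 = 10; w2: 18/1 = 18.
Smallest ratio is 10 in the row of x1, so x1 leaves.

x1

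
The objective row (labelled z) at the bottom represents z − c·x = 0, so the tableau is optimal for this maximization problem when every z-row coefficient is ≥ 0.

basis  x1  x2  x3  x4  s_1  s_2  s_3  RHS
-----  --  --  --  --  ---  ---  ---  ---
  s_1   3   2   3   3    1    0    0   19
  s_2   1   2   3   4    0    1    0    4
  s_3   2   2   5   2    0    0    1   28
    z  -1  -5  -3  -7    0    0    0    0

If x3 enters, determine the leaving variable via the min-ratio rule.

s_2

Column x3 entries and ratios — s_1: 19/3 = 19/3; s_2: 4/3 = 4/3; s_3: 28/5 = 28/5.
Smallest ratio is 4/3 in the row of s_2, so s_2 leaves.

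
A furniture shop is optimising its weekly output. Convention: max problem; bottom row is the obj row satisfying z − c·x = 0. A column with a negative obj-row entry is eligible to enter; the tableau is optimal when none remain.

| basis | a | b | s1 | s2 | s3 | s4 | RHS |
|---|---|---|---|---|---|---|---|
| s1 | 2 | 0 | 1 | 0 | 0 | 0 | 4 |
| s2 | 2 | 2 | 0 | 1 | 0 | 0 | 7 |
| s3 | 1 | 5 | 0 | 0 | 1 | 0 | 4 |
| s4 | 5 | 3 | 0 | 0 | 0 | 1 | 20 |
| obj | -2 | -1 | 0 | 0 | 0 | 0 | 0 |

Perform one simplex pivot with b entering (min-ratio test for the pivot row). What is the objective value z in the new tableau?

4/5

Ratio test on column b — row 1: entry 0 ≤ 0; row 2: 7/2 = 7/2; row 3: 4/5 = 4/5; row 4: 20/3 = 20/3. Minimum is 4/5 at row 3 (s3 leaves); pivot element 5.
Pivot on row 3; the obj-row RHS becomes 0 − (-1)·(4/5) = 4/5.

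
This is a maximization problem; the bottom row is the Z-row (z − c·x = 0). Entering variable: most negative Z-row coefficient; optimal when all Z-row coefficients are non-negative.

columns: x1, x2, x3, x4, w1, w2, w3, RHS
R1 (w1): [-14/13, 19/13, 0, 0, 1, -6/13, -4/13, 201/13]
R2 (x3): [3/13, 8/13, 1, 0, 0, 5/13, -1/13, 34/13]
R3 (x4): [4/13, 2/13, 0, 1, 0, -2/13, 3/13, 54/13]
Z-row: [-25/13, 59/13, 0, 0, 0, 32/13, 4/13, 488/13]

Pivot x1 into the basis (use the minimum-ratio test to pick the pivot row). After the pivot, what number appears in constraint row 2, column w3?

Ratio test on column x1 — row 1: entry -14/13 ≤ 0; row 2: (34/13)/(3/13) = 34/3; row 3: (54/13)/(4/13) = 27/2. Minimum is 34/3 at row 2 (x3 leaves); pivot element 3/13.
Divide row 2 by 3/13; eliminate column x1 from the other rows.
In the new row 2, the w3 entry is the old entry divided by the pivot: (-1/13)/(3/13) = -1/3.

-1/3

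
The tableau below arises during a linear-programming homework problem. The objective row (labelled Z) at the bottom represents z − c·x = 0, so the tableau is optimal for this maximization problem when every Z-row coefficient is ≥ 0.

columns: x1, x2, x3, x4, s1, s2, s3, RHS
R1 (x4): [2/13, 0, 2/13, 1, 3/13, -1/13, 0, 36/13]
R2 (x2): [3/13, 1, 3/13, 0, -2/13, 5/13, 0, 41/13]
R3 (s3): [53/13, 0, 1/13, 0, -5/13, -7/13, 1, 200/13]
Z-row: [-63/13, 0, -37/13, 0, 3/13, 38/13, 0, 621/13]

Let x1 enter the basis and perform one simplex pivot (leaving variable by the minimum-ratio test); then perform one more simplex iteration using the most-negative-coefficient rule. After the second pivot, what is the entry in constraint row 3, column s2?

-1/6

Ratio test on column x1 — row 1: (36/13)/(2/13) = 18; row 2: (41/13)/(3/13) = 41/3; row 3: (200/13)/(53/13) = 200/53. Minimum is 200/53 at row 3 (s3 leaves); pivot element 53/13.
Divide row 3 by 53/13; eliminate column x1 from the other rows.
Second iteration: most negative Z-row entry is -146/53 in column x3, so x3 enters.
Ratio test on column x3 — row 1: (116/53)/(8/53) = 29/2; row 2: (121/53)/(12/53) = 121/12; row 3: (200/53)/(1/53) = 200. Minimum is 121/12 at row 2 (x2 leaves); pivot element 12/53.
Divide row 2 by 12/53; eliminate column x3 from the other rows.
After both pivots, the entry at constraint row 3, column s2 is -1/6.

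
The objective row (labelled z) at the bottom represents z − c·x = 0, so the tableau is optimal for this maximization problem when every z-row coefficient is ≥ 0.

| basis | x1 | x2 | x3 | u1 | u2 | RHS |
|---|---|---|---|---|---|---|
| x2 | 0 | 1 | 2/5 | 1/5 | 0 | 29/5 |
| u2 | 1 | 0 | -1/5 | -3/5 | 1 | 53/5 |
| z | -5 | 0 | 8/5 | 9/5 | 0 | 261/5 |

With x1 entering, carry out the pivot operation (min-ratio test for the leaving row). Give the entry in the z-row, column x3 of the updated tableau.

3/5

Ratio test on column x1 — row 1: entry 0 ≤ 0; row 2: (53/5)/1 = 53/5. Minimum is 53/5 at row 2 (u2 leaves); pivot element 1.
Divide row 2 by 1; eliminate column x1 from the other rows.
z-row update in column x3: 8/5 − (-5)·(-1/5) = 3/5.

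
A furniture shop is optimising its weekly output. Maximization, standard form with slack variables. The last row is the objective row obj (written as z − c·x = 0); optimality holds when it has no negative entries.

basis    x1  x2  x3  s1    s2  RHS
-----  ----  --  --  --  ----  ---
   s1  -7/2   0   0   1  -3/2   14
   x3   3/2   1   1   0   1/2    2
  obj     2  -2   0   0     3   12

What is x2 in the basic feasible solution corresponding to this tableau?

x2 is not in the basis, so in the current basic feasible solution x2 = 0.

0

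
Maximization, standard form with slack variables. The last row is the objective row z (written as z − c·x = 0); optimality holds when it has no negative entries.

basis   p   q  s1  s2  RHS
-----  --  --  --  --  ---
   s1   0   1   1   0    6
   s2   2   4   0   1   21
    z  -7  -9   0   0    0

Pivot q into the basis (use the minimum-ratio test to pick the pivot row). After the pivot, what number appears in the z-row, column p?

-5/2

Ratio test on column q — row 1: 6/1 = 6; row 2: 21/4 = 21/4. Minimum is 21/4 at row 2 (s2 leaves); pivot element 4.
Divide row 2 by 4; eliminate column q from the other rows.
z-row update in column p: -7 − (-9)·(1/2) = -5/2.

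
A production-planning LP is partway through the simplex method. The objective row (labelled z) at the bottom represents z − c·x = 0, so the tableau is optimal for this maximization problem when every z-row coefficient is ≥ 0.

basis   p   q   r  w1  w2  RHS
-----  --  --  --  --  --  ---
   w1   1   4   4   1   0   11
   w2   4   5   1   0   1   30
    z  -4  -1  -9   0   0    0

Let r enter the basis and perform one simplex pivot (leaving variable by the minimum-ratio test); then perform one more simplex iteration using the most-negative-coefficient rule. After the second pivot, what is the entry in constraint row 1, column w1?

4/15

Ratio test on column r — row 1: 11/4 = 11/4; row 2: 30/1 = 30. Minimum is 11/4 at row 1 (w1 leaves); pivot element 4.
Divide row 1 by 4; eliminate column r from the other rows.
Second iteration: most negative z-row entry is -7/4 in column p, so p enters.
Ratio test on column p — row 1: (11/4)/(1/4) = 11; row 2: (109/4)/(15/4) = 109/15. Minimum is 109/15 at row 2 (w2 leaves); pivot element 15/4.
Divide row 2 by 15/4; eliminate column p from the other rows.
After both pivots, the entry at constraint row 1, column w1 is 4/15.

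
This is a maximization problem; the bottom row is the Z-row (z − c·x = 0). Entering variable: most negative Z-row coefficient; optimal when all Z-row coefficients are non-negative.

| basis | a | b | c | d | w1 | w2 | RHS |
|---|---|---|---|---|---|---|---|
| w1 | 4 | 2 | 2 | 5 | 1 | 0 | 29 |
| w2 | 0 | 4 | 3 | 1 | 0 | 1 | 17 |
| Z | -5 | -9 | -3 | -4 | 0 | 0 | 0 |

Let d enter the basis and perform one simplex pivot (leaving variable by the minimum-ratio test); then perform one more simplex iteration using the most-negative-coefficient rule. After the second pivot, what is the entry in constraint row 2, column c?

13/18

Ratio test on column d — row 1: 29/5 = 29/5; row 2: 17/1 = 17. Minimum is 29/5 at row 1 (w1 leaves); pivot element 5.
Divide row 1 by 5; eliminate column d from the other rows.
Second iteration: most negative Z-row entry is -37/5 in column b, so b enters.
Ratio test on column b — row 1: (29/5)/(2/5) = 29/2; row 2: (56/5)/(18/5) = 28/9. Minimum is 28/9 at row 2 (w2 leaves); pivot element 18/5.
Divide row 2 by 18/5; eliminate column b from the other rows.
After both pivots, the entry at constraint row 2, column c is 13/18.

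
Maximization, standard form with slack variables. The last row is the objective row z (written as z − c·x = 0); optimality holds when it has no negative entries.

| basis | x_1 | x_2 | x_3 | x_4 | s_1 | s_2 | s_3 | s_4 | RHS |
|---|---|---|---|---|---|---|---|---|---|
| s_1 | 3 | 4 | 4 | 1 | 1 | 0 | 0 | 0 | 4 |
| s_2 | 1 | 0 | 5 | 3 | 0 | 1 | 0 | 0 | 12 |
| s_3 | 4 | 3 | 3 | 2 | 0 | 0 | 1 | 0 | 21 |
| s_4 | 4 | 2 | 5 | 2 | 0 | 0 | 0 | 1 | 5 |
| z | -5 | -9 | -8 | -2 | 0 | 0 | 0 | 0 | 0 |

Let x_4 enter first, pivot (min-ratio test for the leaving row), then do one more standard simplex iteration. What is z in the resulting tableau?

Ratio test on column x_4 — row 1: 4/1 = 4; row 2: 12/3 = 4; row 3: 21/2 = 21/2; row 4: 5/2 = 5/2. Minimum is 5/2 at row 4 (s_4 leaves); pivot element 2.
Pivot on row 4; the z-row RHS becomes 0 − (-2)·(5/2) = 5.
Next entering variable (most negative z-row entry -7): x_2.
Ratio test on column x_2 — row 1: (3/2)/3 = 1/2; row 2: entry -3 ≤ 0; row 3: 16/1 = 16; row 4: (5/2)/1 = 5/2. Minimum is 1/2 at row 1 (s_1 leaves); pivot element 3.
After the second pivot the z-row RHS is 5 − (-7)·(1/2) = 17/2.

17/2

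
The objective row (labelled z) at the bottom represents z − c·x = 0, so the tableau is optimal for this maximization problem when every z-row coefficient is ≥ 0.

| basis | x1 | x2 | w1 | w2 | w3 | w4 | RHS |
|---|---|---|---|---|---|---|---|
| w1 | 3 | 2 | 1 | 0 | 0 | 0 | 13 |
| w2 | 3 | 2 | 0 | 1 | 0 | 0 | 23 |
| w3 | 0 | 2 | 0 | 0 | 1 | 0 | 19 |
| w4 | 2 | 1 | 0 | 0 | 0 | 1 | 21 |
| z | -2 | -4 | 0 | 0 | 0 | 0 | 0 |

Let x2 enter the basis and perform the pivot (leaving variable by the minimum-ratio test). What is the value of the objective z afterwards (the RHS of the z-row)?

26

Ratio test on column x2 — row 1: 13/2 = 13/2; row 2: 23/2 = 23/2; row 3: 19/2 = 19/2; row 4: 21/1 = 21. Minimum is 13/2 at row 1 (w1 leaves); pivot element 2.
Pivot on row 1; the z-row RHS becomes 0 − (-4)·(13/2) = 26.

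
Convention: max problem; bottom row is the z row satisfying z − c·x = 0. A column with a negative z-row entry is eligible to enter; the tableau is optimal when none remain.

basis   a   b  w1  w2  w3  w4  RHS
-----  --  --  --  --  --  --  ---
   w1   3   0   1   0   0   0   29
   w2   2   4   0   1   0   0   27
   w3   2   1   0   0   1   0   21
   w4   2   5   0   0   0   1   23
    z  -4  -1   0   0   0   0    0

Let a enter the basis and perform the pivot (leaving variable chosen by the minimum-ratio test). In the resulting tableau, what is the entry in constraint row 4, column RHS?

11/3

Ratio test on column a — row 1: 29/3 = 29/3; row 2: 27/2 = 27/2; row 3: 21/2 = 21/2; row 4: 23/2 = 23/2. Minimum is 29/3 at row 1 (w1 leaves); pivot element 3.
Divide row 1 by 3; eliminate column a from the other rows.
Row 4 update in column RHS: 23 − 2·(29/3) = 11/3.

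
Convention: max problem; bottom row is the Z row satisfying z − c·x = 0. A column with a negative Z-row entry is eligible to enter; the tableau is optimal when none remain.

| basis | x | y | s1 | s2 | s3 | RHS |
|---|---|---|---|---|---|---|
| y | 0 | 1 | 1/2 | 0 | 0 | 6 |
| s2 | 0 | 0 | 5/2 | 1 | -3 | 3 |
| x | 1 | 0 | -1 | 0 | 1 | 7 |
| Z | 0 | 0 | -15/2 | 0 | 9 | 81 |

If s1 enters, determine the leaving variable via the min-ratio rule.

Column s1 entries and ratios — y: 6/(1/2) = 12; s2: 3/(5/2) = 6/5; x: -1 ≤ 0, skip.
Smallest ratio is 6/5 in the row of s2, so s2 leaves.

s2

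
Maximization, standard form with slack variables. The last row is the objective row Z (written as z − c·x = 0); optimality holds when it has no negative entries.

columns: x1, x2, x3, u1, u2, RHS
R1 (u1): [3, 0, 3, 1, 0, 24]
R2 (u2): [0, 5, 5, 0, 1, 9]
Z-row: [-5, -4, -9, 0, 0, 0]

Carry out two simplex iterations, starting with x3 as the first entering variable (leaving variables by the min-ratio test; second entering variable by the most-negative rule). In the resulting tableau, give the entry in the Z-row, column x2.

0

Ratio test on column x3 — row 1: 24/3 = 8; row 2: 9/5 = 9/5. Minimum is 9/5 at row 2 (u2 leaves); pivot element 5.
Divide row 2 by 5; eliminate column x3 from the other rows.
Second iteration: most negative Z-row entry is -5 in column x1, so x1 enters.
Ratio test on column x1 — row 1: (93/5)/3 = 31/5; row 2: entry 0 ≤ 0. Minimum is 31/5 at row 1 (u1 leaves); pivot element 3.
Divide row 1 by 3; eliminate column x1 from the other rows.
After both pivots, the entry at the Z-row, column x2 is 0.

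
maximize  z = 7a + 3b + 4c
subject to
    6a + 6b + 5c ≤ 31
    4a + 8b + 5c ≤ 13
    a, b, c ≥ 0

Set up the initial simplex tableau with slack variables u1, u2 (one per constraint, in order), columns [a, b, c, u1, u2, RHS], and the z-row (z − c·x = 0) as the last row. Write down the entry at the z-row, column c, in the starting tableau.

The z-row carries the negated objective coefficients: the c entry is -4.

-4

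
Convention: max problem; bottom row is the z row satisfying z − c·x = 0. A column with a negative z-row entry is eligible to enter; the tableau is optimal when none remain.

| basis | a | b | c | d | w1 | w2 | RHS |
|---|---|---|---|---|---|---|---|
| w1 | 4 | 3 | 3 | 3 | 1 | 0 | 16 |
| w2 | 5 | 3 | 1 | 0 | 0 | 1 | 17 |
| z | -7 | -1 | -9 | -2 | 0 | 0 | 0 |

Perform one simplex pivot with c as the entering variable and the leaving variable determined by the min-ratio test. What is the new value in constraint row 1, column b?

Ratio test on column c — row 1: 16/3 = 16/3; row 2: 17/1 = 17. Minimum is 16/3 at row 1 (w1 leaves); pivot element 3.
Divide row 1 by 3; eliminate column c from the other rows.
In the new row 1, the b entry is the old entry divided by the pivot: 3/3 = 1.

1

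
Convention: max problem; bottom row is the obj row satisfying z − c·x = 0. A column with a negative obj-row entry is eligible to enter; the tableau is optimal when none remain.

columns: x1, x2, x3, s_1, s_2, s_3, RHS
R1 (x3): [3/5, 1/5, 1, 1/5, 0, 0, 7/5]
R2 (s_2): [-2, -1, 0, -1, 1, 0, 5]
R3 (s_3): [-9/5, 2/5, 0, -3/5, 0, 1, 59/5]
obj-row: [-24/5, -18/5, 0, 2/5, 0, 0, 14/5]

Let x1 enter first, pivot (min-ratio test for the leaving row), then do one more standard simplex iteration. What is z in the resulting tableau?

Ratio test on column x1 — row 1: (7/5)/(3/5) = 7/3; row 2: entry -2 ≤ 0; row 3: entry -9/5 ≤ 0. Minimum is 7/3 at row 1 (x3 leaves); pivot element 3/5.
Pivot on row 1; the obj-row RHS becomes 14/5 − (-24/5)·(7/3) = 14.
Next entering variable (most negative obj-row entry -2): x2.
Ratio test on column x2 — row 1: (7/3)/(1/3) = 7; row 2: entry -1/3 ≤ 0; row 3: 16/1 = 16. Minimum is 7 at row 1 (x1 leaves); pivot element 1/3.
After the second pivot the obj-row RHS is 14 − (-2)·7 = 28.

28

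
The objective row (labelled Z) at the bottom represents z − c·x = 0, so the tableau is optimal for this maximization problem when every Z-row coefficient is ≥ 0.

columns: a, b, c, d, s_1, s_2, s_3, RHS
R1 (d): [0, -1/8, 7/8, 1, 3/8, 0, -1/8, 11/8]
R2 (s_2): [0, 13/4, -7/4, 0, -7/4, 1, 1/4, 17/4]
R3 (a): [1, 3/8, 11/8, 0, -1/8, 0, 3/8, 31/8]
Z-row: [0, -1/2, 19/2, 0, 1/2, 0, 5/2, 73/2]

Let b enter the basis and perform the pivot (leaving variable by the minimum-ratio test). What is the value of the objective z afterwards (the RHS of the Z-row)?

483/13

Ratio test on column b — row 1: entry -1/8 ≤ 0; row 2: (17/4)/(13/4) = 17/13; row 3: (31/8)/(3/8) = 31/3. Minimum is 17/13 at row 2 (s_2 leaves); pivot element 13/4.
Pivot on row 2; the Z-row RHS becomes 73/2 − (-1/2)·(17/13) = 483/13.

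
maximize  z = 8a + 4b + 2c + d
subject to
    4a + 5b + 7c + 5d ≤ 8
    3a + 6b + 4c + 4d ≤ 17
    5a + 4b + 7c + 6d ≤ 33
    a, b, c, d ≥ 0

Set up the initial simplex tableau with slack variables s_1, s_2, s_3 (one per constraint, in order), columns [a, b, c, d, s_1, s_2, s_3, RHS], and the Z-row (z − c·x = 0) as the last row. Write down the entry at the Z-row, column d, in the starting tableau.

-1

The Z-row carries the negated objective coefficients: the d entry is -1.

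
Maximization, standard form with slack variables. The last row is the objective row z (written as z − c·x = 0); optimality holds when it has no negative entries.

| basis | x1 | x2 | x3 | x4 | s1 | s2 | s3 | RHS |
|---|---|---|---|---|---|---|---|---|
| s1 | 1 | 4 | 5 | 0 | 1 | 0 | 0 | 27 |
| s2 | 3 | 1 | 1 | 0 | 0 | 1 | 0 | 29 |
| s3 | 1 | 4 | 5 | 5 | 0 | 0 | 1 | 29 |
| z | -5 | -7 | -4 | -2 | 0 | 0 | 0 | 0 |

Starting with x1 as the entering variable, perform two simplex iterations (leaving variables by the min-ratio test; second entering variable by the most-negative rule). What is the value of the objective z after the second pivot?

809/11

Ratio test on column x1 — row 1: 27/1 = 27; row 2: 29/3 = 29/3; row 3: 29/1 = 29. Minimum is 29/3 at row 2 (s2 leaves); pivot element 3.
Pivot on row 2; the z-row RHS becomes 0 − (-5)·(29/3) = 145/3.
Next entering variable (most negative z-row entry -16/3): x2.
Ratio test on column x2 — row 1: (52/3)/(11/3) = 52/11; row 2: (29/3)/(1/3) = 29; row 3: (58/3)/(11/3) = 58/11. Minimum is 52/11 at row 1 (s1 leaves); pivot element 11/3.
After the second pivot the z-row RHS is 145/3 − (-16/3)·(52/11) = 809/11.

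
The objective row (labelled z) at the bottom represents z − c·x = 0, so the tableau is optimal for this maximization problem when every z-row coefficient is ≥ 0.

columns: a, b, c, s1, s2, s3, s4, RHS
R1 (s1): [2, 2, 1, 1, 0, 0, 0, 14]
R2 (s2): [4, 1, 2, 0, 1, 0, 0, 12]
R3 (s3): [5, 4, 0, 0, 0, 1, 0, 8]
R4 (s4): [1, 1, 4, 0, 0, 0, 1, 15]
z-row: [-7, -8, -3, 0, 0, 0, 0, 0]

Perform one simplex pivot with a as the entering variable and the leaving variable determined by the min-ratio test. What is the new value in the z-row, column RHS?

56/5

Ratio test on column a — row 1: 14/2 = 7; row 2: 12/4 = 3; row 3: 8/5 = 8/5; row 4: 15/1 = 15. Minimum is 8/5 at row 3 (s3 leaves); pivot element 5.
Divide row 3 by 5; eliminate column a from the other rows.
z-row update in column RHS: 0 − (-7)·(8/5) = 56/5.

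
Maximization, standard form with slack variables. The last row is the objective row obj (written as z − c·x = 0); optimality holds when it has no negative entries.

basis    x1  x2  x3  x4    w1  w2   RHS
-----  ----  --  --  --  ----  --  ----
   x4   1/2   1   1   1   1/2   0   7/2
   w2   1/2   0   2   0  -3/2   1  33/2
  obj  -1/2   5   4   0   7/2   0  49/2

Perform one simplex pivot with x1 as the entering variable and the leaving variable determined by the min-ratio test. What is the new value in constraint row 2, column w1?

-2

Ratio test on column x1 — row 1: (7/2)/(1/2) = 7; row 2: (33/2)/(1/2) = 33. Minimum is 7 at row 1 (x4 leaves); pivot element 1/2.
Divide row 1 by 1/2; eliminate column x1 from the other rows.
Row 2 update in column w1: -3/2 − (1/2)·1 = -2.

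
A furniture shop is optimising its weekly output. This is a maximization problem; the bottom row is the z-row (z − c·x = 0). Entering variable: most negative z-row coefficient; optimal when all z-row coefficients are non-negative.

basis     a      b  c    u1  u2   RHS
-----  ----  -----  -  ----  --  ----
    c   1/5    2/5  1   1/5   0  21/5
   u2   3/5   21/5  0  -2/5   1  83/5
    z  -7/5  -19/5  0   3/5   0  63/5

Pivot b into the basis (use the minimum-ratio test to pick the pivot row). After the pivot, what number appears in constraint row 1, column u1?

Ratio test on column b — row 1: (21/5)/(2/5) = 21/2; row 2: (83/5)/(21/5) = 83/21. Minimum is 83/21 at row 2 (u2 leaves); pivot element 21/5.
Divide row 2 by 21/5; eliminate column b from the other rows.
Row 1 update in column u1: 1/5 − (2/5)·(-2/21) = 5/21.

5/21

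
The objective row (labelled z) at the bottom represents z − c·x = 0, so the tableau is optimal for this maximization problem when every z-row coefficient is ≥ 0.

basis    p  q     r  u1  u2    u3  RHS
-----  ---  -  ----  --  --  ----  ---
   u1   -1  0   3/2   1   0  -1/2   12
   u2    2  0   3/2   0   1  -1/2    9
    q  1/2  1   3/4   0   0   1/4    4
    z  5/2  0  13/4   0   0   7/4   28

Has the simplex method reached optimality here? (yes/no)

yes

Every z-row coefficient is ≥ 0, so the tableau is optimal.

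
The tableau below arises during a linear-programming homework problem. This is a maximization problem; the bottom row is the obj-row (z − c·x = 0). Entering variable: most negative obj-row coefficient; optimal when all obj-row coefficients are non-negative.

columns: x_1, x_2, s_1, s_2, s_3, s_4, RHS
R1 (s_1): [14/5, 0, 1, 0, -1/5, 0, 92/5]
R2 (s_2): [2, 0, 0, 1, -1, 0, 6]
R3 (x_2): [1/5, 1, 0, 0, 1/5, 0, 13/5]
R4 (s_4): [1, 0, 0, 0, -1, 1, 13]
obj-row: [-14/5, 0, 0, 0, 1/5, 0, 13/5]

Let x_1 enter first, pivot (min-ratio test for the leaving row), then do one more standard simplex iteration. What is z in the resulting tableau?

Ratio test on column x_1 — row 1: (92/5)/(14/5) = 46/7; row 2: 6/2 = 3; row 3: (13/5)/(1/5) = 13; row 4: 13/1 = 13. Minimum is 3 at row 2 (s_2 leaves); pivot element 2.
Pivot on row 2; the obj-row RHS becomes 13/5 − (-14/5)·3 = 11.
Next entering variable (most negative obj-row entry -6/5): s_3.
Ratio test on column s_3 — row 1: 10/(6/5) = 25/3; row 2: entry -1/2 ≤ 0; row 3: 2/(3/10) = 20/3; row 4: entry -1/2 ≤ 0. Minimum is 20/3 at row 3 (x_2 leaves); pivot element 3/10.
After the second pivot the obj-row RHS is 11 − (-6/5)·(20/3) = 19.

19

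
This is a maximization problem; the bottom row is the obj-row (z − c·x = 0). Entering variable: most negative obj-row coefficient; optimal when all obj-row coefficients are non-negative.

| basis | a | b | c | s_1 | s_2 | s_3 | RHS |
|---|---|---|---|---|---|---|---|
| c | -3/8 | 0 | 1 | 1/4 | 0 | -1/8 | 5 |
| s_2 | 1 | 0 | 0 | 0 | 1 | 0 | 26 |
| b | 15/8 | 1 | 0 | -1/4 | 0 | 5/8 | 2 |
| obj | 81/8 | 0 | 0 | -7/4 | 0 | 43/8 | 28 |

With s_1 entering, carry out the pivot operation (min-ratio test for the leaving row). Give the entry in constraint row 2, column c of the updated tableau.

Ratio test on column s_1 — row 1: 5/(1/4) = 20; row 2: entry 0 ≤ 0; row 3: entry -1/4 ≤ 0. Minimum is 20 at row 1 (c leaves); pivot element 1/4.
Divide row 1 by 1/4; eliminate column s_1 from the other rows.
Row 2 update in column c: 0 − 0·4 = 0.

0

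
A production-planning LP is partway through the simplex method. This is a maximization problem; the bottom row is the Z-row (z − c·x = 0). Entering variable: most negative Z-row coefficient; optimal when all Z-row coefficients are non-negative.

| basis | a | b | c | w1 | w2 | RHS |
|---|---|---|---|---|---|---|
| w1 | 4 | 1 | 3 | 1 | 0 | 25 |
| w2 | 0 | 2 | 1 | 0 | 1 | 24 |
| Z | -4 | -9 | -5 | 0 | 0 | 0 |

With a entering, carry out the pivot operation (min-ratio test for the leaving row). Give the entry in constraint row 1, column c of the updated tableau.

3/4

Ratio test on column a — row 1: 25/4 = 25/4; row 2: entry 0 ≤ 0. Minimum is 25/4 at row 1 (w1 leaves); pivot element 4.
Divide row 1 by 4; eliminate column a from the other rows.
In the new row 1, the c entry is the old entry divided by the pivot: 3/4 = 3/4.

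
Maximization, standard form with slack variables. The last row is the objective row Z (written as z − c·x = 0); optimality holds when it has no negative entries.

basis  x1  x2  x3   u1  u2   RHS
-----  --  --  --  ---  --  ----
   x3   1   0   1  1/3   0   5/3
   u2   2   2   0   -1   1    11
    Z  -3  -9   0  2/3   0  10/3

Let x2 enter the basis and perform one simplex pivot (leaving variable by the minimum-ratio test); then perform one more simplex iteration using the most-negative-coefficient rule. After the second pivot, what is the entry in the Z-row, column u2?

9/2

Ratio test on column x2 — row 1: entry 0 ≤ 0; row 2: 11/2 = 11/2. Minimum is 11/2 at row 2 (u2 leaves); pivot element 2.
Divide row 2 by 2; eliminate column x2 from the other rows.
Second iteration: most negative Z-row entry is -23/6 in column u1, so u1 enters.
Ratio test on column u1 — row 1: (5/3)/(1/3) = 5; row 2: entry -1/2 ≤ 0. Minimum is 5 at row 1 (x3 leaves); pivot element 1/3.
Divide row 1 by 1/3; eliminate column u1 from the other rows.
After both pivots, the entry at the Z-row, column u2 is 9/2.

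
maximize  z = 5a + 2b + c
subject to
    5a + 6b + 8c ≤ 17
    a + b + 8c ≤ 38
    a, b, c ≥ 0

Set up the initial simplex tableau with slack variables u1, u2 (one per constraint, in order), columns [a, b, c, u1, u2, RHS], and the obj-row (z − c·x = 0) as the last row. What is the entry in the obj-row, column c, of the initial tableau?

The obj-row carries the negated objective coefficients: the c entry is -1.

-1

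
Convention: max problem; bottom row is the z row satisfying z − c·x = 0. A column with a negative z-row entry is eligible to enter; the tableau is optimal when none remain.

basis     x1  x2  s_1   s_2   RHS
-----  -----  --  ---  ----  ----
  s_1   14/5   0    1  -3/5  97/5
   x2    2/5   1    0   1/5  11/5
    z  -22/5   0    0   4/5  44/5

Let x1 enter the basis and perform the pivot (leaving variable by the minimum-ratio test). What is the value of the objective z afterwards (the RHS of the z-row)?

33

Ratio test on column x1 — row 1: (97/5)/(14/5) = 97/14; row 2: (11/5)/(2/5) = 11/2. Minimum is 11/2 at row 2 (x2 leaves); pivot element 2/5.
Pivot on row 2; the z-row RHS becomes 44/5 − (-22/5)·(11/2) = 33.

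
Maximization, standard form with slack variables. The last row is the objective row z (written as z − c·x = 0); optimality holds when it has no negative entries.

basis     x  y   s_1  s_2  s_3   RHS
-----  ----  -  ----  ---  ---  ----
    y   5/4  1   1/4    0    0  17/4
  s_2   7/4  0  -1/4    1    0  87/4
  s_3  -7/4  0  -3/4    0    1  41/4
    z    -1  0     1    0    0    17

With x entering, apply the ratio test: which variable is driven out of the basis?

Column x entries and ratios — y: (17/4)/(5/4) = 17/5; s_2: (87/4)/(7/4) = 87/7; s_3: -7/4 ≤ 0, skip.
Smallest ratio is 17/5 in the row of y, so y leaves.

y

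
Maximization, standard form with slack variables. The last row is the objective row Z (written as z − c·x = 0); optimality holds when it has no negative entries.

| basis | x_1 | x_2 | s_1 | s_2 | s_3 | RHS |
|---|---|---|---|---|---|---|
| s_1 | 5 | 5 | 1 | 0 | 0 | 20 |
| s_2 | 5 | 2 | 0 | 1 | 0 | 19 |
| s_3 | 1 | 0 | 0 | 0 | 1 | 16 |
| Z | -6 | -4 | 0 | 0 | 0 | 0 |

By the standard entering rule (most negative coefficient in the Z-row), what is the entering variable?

Negative Z-row entries: x_1: -6, x_2: -4.
The most negative is -6 in column x_1, so x_1 enters.

x_1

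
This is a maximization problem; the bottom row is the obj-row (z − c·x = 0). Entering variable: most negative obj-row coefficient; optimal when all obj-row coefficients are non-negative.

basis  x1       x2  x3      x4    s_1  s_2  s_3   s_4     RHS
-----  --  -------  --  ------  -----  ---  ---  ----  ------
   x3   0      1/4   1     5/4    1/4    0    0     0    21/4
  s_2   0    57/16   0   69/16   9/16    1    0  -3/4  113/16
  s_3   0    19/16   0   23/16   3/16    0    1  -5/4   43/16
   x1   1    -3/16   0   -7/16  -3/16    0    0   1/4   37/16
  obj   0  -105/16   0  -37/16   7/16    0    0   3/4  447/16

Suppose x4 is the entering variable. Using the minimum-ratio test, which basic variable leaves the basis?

Column x4 entries and ratios — x3: (21/4)/(5/4) = 21/5; s_2: (113/16)/(69/16) = 113/69; s_3: (43/16)/(23/16) = 43/23; x1: -7/16 ≤ 0, skip.
Smallest ratio is 113/69 in the row of s_2, so s_2 leaves.

s_2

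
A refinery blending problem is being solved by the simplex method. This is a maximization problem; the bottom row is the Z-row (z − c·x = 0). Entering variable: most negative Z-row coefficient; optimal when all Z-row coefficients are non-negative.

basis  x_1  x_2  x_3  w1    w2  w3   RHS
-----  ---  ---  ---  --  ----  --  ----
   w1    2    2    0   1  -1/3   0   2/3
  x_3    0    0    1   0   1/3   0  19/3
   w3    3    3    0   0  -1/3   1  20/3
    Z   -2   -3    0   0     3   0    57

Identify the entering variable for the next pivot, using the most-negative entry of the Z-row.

x_2

Negative Z-row entries: x_1: -2, x_2: -3.
The most negative is -3 in column x_2, so x_2 enters.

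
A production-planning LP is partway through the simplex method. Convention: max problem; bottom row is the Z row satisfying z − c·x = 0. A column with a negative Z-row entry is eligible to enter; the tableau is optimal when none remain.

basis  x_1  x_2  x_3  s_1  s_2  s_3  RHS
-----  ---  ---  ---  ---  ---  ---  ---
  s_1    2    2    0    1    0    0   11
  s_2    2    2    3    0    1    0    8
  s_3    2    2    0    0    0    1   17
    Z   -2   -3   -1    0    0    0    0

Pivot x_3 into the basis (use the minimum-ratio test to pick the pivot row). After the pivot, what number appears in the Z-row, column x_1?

Ratio test on column x_3 — row 1: entry 0 ≤ 0; row 2: 8/3 = 8/3; row 3: entry 0 ≤ 0. Minimum is 8/3 at row 2 (s_2 leaves); pivot element 3.
Divide row 2 by 3; eliminate column x_3 from the other rows.
Z-row update in column x_1: -2 − (-1)·(2/3) = -4/3.

-4/3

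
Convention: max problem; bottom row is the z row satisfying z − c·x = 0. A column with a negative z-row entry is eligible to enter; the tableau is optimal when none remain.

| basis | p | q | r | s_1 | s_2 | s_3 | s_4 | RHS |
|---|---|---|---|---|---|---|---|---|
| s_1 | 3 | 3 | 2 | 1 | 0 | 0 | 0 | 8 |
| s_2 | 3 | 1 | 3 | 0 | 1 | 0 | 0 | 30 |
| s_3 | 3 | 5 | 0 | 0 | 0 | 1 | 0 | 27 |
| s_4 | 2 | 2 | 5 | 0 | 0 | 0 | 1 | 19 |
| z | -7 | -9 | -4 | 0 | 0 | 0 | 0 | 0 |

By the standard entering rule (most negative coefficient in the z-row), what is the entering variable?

q

Negative z-row entries: p: -7, q: -9, r: -4.
The most negative is -9 in column q, so q enters.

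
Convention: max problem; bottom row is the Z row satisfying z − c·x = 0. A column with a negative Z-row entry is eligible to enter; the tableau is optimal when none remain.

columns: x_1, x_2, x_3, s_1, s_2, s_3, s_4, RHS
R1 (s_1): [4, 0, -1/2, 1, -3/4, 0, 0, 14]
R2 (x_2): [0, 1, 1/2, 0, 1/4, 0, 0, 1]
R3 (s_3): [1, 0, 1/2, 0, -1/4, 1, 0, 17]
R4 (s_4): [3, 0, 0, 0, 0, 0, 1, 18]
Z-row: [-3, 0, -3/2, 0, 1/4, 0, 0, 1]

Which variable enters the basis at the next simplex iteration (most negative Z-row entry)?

Negative Z-row entries: x_1: -3, x_3: -3/2.
The most negative is -3 in column x_1, so x_1 enters.

x_1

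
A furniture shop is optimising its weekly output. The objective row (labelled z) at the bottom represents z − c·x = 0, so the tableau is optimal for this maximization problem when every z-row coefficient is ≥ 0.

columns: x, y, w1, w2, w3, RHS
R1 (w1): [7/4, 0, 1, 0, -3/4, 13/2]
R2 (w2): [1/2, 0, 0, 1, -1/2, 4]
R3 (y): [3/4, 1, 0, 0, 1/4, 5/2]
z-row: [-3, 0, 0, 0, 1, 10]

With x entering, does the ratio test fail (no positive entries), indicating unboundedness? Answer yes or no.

no

Column x has positive entries in row(s) 1, 2, 3, so the ratio test bounds it — not unbounded.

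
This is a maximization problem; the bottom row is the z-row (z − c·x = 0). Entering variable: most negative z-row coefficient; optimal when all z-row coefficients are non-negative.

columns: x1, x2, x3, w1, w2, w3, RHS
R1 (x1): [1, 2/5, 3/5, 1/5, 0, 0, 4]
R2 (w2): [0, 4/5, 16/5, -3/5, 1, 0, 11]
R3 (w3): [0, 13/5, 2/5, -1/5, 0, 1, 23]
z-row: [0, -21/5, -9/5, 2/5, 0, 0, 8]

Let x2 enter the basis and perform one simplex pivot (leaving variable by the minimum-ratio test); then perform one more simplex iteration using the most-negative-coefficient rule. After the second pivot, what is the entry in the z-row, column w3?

9/7

Ratio test on column x2 — row 1: 4/(2/5) = 10; row 2: 11/(4/5) = 55/4; row 3: 23/(13/5) = 115/13. Minimum is 115/13 at row 3 (w3 leaves); pivot element 13/5.
Divide row 3 by 13/5; eliminate column x2 from the other rows.
Second iteration: most negative z-row entry is -15/13 in column x3, so x3 enters.
Ratio test on column x3 — row 1: (6/13)/(7/13) = 6/7; row 2: (51/13)/(40/13) = 51/40; row 3: (115/13)/(2/13) = 115/2. Minimum is 6/7 at row 1 (x1 leaves); pivot element 7/13.
Divide row 1 by 7/13; eliminate column x3 from the other rows.
After both pivots, the entry at the z-row, column w3 is 9/7.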